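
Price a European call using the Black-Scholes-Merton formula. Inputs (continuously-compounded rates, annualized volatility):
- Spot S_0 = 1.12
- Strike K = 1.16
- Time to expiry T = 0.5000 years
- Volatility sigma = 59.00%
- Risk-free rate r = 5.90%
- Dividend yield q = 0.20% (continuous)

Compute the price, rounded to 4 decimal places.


Answer: Price = 0.1818

Derivation:
d1 = (ln(S/K) + (r - q + 0.5*sigma^2) * T) / (sigma * sqrt(T)) = 0.19279729
d2 = d1 - sigma * sqrt(T) = -0.22439571
exp(-rT) = 0.97093088; exp(-qT) = 0.99900050
C = S_0 * exp(-qT) * N(d1) - K * exp(-rT) * N(d2)
N(d1) = 0.57644114; N(d2) = 0.41122470
C = 1.1200 * 0.99900050 * 0.57644114 - 1.1600 * 0.97093088 * 0.41122470 = 0.1818


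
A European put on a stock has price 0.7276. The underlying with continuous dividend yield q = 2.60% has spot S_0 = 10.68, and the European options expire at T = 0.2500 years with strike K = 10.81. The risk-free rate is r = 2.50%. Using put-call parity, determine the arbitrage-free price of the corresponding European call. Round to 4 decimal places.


Put-call parity: C - P = S_0 * exp(-qT) - K * exp(-rT).
S_0 * exp(-qT) = 10.6800 * 0.99352108 = 10.61080513
K * exp(-rT) = 10.8100 * 0.99376949 = 10.74264819
C = P + S*exp(-qT) - K*exp(-rT)
C = 0.7276 + 10.61080513 - 10.74264819 = 0.5958

Answer: Call price = 0.5958


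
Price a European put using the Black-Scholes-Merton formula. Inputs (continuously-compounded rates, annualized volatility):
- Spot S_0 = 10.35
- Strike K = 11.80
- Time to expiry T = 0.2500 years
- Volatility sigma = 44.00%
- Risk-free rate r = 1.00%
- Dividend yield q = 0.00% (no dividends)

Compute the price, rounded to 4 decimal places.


Answer: Price = 1.8391

Derivation:
d1 = (ln(S/K) + (r - q + 0.5*sigma^2) * T) / (sigma * sqrt(T)) = -0.47460460
d2 = d1 - sigma * sqrt(T) = -0.69460460
exp(-rT) = 0.99750312; exp(-qT) = 1.00000000
P = K * exp(-rT) * N(-d2) - S_0 * exp(-qT) * N(-d1)
N(-d1) = 0.68246559; N(-d2) = 0.75634844
P = 11.8000 * 0.99750312 * 0.75634844 - 10.3500 * 1.00000000 * 0.68246559 = 1.8391


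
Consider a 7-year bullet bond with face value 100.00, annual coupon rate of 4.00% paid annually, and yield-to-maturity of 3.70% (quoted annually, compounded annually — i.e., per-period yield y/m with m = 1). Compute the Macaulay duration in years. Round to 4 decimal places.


Coupon per period c = face * coupon_rate / m = 4.000000
Periods per year m = 1; per-period yield y/m = 0.037000
Number of cashflows N = 7
Cashflows (t years, CF_t, discount factor 1/(1+y/m)^(m*t), PV):
  t = 1.0000: CF_t = 4.000000, DF = 0.964320, PV = 3.857281
  t = 2.0000: CF_t = 4.000000, DF = 0.929913, PV = 3.719653
  t = 3.0000: CF_t = 4.000000, DF = 0.896734, PV = 3.586937
  t = 4.0000: CF_t = 4.000000, DF = 0.864739, PV = 3.458955
  t = 5.0000: CF_t = 4.000000, DF = 0.833885, PV = 3.335540
  t = 6.0000: CF_t = 4.000000, DF = 0.804132, PV = 3.216529
  t = 7.0000: CF_t = 104.000000, DF = 0.775441, PV = 80.645854
Price P = sum_t PV_t = 101.820749
Macaulay numerator sum_t t * PV_t:
  t * PV_t at t = 1.0000: 3.857281
  t * PV_t at t = 2.0000: 7.439307
  t * PV_t at t = 3.0000: 10.760810
  t * PV_t at t = 4.0000: 13.835822
  t * PV_t at t = 5.0000: 16.677702
  t * PV_t at t = 6.0000: 19.299173
  t * PV_t at t = 7.0000: 564.520977
Macaulay duration D = (sum_t t * PV_t) / P = 636.391072 / 101.820749 = 6.250112

Answer: Macaulay duration = 6.2501 years


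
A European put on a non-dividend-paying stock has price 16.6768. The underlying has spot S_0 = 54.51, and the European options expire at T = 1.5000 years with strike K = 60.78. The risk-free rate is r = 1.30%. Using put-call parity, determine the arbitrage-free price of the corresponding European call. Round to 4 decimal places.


Answer: Call price = 11.5805

Derivation:
Put-call parity: C - P = S_0 * exp(-qT) - K * exp(-rT).
S_0 * exp(-qT) = 54.5100 * 1.00000000 = 54.51000000
K * exp(-rT) = 60.7800 * 0.98068890 = 59.60627105
C = P + S*exp(-qT) - K*exp(-rT)
C = 16.6768 + 54.51000000 - 59.60627105 = 11.5805


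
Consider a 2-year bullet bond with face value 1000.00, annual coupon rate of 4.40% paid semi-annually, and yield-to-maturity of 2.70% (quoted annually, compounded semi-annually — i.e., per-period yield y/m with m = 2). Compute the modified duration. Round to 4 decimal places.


Answer: Modified duration = 1.9117

Derivation:
Coupon per period c = face * coupon_rate / m = 22.000000
Periods per year m = 2; per-period yield y/m = 0.013500
Number of cashflows N = 4
Cashflows (t years, CF_t, discount factor 1/(1+y/m)^(m*t), PV):
  t = 0.5000: CF_t = 22.000000, DF = 0.986680, PV = 21.706956
  t = 1.0000: CF_t = 22.000000, DF = 0.973537, PV = 21.417816
  t = 1.5000: CF_t = 22.000000, DF = 0.960569, PV = 21.132526
  t = 2.0000: CF_t = 1022.000000, DF = 0.947774, PV = 968.625468
Price P = sum_t PV_t = 1032.882766
First compute Macaulay numerator sum_t t * PV_t:
  t * PV_t at t = 0.5000: 10.853478
  t * PV_t at t = 1.0000: 21.417816
  t * PV_t at t = 1.5000: 31.698790
  t * PV_t at t = 2.0000: 1937.250936
Macaulay duration D = 2001.221019 / 1032.882766 = 1.937510
Modified duration = D / (1 + y/m) = 1.937510 / (1 + 0.013500) = 1.911702


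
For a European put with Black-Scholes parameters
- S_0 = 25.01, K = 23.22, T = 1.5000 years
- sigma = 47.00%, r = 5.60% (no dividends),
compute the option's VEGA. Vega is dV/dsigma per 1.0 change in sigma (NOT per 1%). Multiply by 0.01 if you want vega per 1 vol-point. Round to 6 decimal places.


d1 = 0.5627516256; d2 = -0.0128784640
phi(d1) = 0.3405193832; exp(-qT) = 1.0000000000; exp(-rT) = 0.9194312561
Vega = S * exp(-qT) * phi(d1) * sqrt(T) = 25.0100 * 1.0000000000 * 0.3405193832 * 1.2247448714 = 10.430405

Answer: Vega = 10.430405


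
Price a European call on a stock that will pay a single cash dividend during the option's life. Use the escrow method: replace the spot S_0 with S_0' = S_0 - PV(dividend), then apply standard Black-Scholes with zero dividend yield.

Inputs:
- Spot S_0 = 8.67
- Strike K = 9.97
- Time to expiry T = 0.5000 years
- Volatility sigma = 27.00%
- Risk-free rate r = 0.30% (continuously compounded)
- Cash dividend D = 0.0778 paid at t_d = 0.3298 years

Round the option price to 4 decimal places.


Answer: Price = 0.2227

Derivation:
PV(D) = D * exp(-r * t_d) = 0.0778 * 0.99901109 = 0.07772306
S_0' = S_0 - PV(D) = 8.6700 - 0.07772306 = 8.59227694
d1 = (ln(S_0'/K) + (r + sigma^2/2)*T) / (sigma*sqrt(T)) = -0.67563694
d2 = d1 - sigma*sqrt(T) = -0.86655577
exp(-rT) = 0.99850112
N(d1) = 0.24963559; N(d2) = 0.19309273
C = S_0' * N(d1) - K * exp(-rT) * N(d2) = 8.59227694 * 0.24963559 - 9.9700 * 0.99850112 * 0.19309273 = 0.2227


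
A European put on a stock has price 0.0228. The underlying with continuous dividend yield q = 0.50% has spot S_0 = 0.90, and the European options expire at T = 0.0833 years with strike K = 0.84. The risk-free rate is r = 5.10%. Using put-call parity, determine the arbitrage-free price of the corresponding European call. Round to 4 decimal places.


Answer: Call price = 0.0860

Derivation:
Put-call parity: C - P = S_0 * exp(-qT) - K * exp(-rT).
S_0 * exp(-qT) = 0.9000 * 0.99958359 = 0.89962523
K * exp(-rT) = 0.8400 * 0.99576071 = 0.83643900
C = P + S*exp(-qT) - K*exp(-rT)
C = 0.0228 + 0.89962523 - 0.83643900 = 0.0860


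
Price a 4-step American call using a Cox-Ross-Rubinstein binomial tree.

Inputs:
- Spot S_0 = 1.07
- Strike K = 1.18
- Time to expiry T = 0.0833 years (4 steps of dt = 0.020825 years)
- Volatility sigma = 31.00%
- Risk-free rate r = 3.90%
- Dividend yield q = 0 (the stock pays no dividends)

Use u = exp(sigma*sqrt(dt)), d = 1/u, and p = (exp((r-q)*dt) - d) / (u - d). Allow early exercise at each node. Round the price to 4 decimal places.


Answer: Price = V(0,0) = 0.0061

Derivation:
dt = T/N = 0.020825
u = exp(sigma*sqrt(dt)) = 1.045751; d = 1/u = 0.956250
p = (exp((r-q)*dt) - d) / (u - d) = 0.497896
Discount per step: exp(-r*dt) = 0.999188
Stock lattice S(k, i) with i counting down-moves:
  k=0: S(0,0) = 1.0700
  k=1: S(1,0) = 1.1190; S(1,1) = 1.0232
  k=2: S(2,0) = 1.1701; S(2,1) = 1.0700; S(2,2) = 0.9784
  k=3: S(3,0) = 1.2237; S(3,1) = 1.1190; S(3,2) = 1.0232; S(3,3) = 0.9356
  k=4: S(4,0) = 1.2797; S(4,1) = 1.1701; S(4,2) = 1.0700; S(4,3) = 0.9784; S(4,4) = 0.8947
Terminal payoffs V(N, i) = max(S_T - K, 0):
  V(4,0) = 0.099669; V(4,1) = 0.000000; V(4,2) = 0.000000; V(4,3) = 0.000000; V(4,4) = 0.000000
Backward induction: V(k, i) = exp(-r*dt) * [p * V(k+1, i) + (1-p) * V(k+1, i+1)]; then take max(V_cont, immediate exercise) for American.
  V(3,0) = exp(-r*dt) * [p*0.099669 + (1-p)*0.000000] = 0.049585; exercise = 0.043684; V(3,0) = max -> 0.049585
  V(3,1) = exp(-r*dt) * [p*0.000000 + (1-p)*0.000000] = 0.000000; exercise = 0.000000; V(3,1) = max -> 0.000000
  V(3,2) = exp(-r*dt) * [p*0.000000 + (1-p)*0.000000] = 0.000000; exercise = 0.000000; V(3,2) = max -> 0.000000
  V(3,3) = exp(-r*dt) * [p*0.000000 + (1-p)*0.000000] = 0.000000; exercise = 0.000000; V(3,3) = max -> 0.000000
  V(2,0) = exp(-r*dt) * [p*0.049585 + (1-p)*0.000000] = 0.024668; exercise = 0.000000; V(2,0) = max -> 0.024668
  V(2,1) = exp(-r*dt) * [p*0.000000 + (1-p)*0.000000] = 0.000000; exercise = 0.000000; V(2,1) = max -> 0.000000
  V(2,2) = exp(-r*dt) * [p*0.000000 + (1-p)*0.000000] = 0.000000; exercise = 0.000000; V(2,2) = max -> 0.000000
  V(1,0) = exp(-r*dt) * [p*0.024668 + (1-p)*0.000000] = 0.012272; exercise = 0.000000; V(1,0) = max -> 0.012272
  V(1,1) = exp(-r*dt) * [p*0.000000 + (1-p)*0.000000] = 0.000000; exercise = 0.000000; V(1,1) = max -> 0.000000
  V(0,0) = exp(-r*dt) * [p*0.012272 + (1-p)*0.000000] = 0.006105; exercise = 0.000000; V(0,0) = max -> 0.006105


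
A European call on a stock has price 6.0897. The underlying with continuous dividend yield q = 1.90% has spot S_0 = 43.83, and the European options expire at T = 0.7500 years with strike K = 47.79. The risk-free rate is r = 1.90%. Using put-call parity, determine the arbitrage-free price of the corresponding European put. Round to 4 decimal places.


Put-call parity: C - P = S_0 * exp(-qT) - K * exp(-rT).
S_0 * exp(-qT) = 43.8300 * 0.98585105 = 43.20985155
K * exp(-rT) = 47.7900 * 0.98585105 = 47.11382171
P = C - S*exp(-qT) + K*exp(-rT)
P = 6.0897 - 43.20985155 + 47.11382171 = 9.9937

Answer: Put price = 9.9937


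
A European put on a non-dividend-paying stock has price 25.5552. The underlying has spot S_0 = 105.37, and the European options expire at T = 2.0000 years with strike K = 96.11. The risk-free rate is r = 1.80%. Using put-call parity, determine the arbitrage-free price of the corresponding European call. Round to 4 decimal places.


Put-call parity: C - P = S_0 * exp(-qT) - K * exp(-rT).
S_0 * exp(-qT) = 105.3700 * 1.00000000 = 105.37000000
K * exp(-rT) = 96.1100 * 0.96464029 = 92.71157861
C = P + S*exp(-qT) - K*exp(-rT)
C = 25.5552 + 105.37000000 - 92.71157861 = 38.2136

Answer: Call price = 38.2136


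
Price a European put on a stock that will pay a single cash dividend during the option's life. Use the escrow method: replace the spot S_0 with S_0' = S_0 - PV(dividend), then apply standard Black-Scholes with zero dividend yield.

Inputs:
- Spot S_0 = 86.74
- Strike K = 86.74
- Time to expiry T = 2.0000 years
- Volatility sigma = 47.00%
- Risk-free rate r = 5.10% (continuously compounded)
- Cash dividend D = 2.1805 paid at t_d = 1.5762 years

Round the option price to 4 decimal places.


PV(D) = D * exp(-r * t_d) = 2.1805 * 0.92275991 = 2.01207798
S_0' = S_0 - PV(D) = 86.7400 - 2.01207798 = 84.72792202
d1 = (ln(S_0'/K) + (r + sigma^2/2)*T) / (sigma*sqrt(T)) = 0.45048730
d2 = d1 - sigma*sqrt(T) = -0.21419307
exp(-rT) = 0.90302955
N(-d1) = 0.32617955; N(-d2) = 0.58480175
P = K * exp(-rT) * N(-d2) - S_0' * N(-d1) = 86.7400 * 0.90302955 * 0.58480175 - 84.72792202 * 0.32617955 = 18.1703

Answer: Price = 18.1703


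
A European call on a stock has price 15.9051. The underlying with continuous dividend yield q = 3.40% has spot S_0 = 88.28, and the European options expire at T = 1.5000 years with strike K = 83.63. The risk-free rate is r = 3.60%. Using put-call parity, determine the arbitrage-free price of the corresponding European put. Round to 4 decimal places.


Put-call parity: C - P = S_0 * exp(-qT) - K * exp(-rT).
S_0 * exp(-qT) = 88.2800 * 0.95027867 = 83.89060103
K * exp(-rT) = 83.6300 * 0.94743211 = 79.23374707
P = C - S*exp(-qT) + K*exp(-rT)
P = 15.9051 - 83.89060103 + 79.23374707 = 11.2482

Answer: Put price = 11.2482


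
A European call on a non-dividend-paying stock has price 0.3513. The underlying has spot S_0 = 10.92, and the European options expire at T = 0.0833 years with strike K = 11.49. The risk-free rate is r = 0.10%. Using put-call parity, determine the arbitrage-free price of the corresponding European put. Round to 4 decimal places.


Put-call parity: C - P = S_0 * exp(-qT) - K * exp(-rT).
S_0 * exp(-qT) = 10.9200 * 1.00000000 = 10.92000000
K * exp(-rT) = 11.4900 * 0.99991670 = 11.48904292
P = C - S*exp(-qT) + K*exp(-rT)
P = 0.3513 - 10.92000000 + 11.48904292 = 0.9203

Answer: Put price = 0.9203


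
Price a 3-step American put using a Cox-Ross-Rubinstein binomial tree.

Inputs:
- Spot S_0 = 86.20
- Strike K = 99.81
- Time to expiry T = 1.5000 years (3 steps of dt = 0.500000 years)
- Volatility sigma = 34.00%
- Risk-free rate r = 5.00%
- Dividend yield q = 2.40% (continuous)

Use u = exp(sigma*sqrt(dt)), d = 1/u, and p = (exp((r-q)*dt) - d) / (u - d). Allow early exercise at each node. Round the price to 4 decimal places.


dt = T/N = 0.500000
u = exp(sigma*sqrt(dt)) = 1.271778; d = 1/u = 0.786300
p = (exp((r-q)*dt) - d) / (u - d) = 0.467136
Discount per step: exp(-r*dt) = 0.975310
Stock lattice S(k, i) with i counting down-moves:
  k=0: S(0,0) = 86.2000
  k=1: S(1,0) = 109.6273; S(1,1) = 67.7791
  k=2: S(2,0) = 139.4216; S(2,1) = 86.2000; S(2,2) = 53.2947
  k=3: S(3,0) = 177.3135; S(3,1) = 109.6273; S(3,2) = 67.7791; S(3,3) = 41.9057
Terminal payoffs V(N, i) = max(K - S_T, 0):
  V(3,0) = 0.000000; V(3,1) = 0.000000; V(3,2) = 32.030901; V(3,3) = 57.904325
Backward induction: V(k, i) = exp(-r*dt) * [p * V(k+1, i) + (1-p) * V(k+1, i+1)]; then take max(V_cont, immediate exercise) for American.
  V(2,0) = exp(-r*dt) * [p*0.000000 + (1-p)*0.000000] = 0.000000; exercise = 0.000000; V(2,0) = max -> 0.000000
  V(2,1) = exp(-r*dt) * [p*0.000000 + (1-p)*32.030901] = 16.646691; exercise = 13.610000; V(2,1) = max -> 16.646691
  V(2,2) = exp(-r*dt) * [p*32.030901 + (1-p)*57.904325] = 44.686661; exercise = 46.515264; V(2,2) = max -> 46.515264
  V(1,0) = exp(-r*dt) * [p*0.000000 + (1-p)*16.646691] = 8.651406; exercise = 0.000000; V(1,0) = max -> 8.651406
  V(1,1) = exp(-r*dt) * [p*16.646691 + (1-p)*46.515264] = 31.758597; exercise = 32.030901; V(1,1) = max -> 32.030901
  V(0,0) = exp(-r*dt) * [p*8.651406 + (1-p)*32.030901] = 20.588295; exercise = 13.610000; V(0,0) = max -> 20.588295

Answer: Price = V(0,0) = 20.5883


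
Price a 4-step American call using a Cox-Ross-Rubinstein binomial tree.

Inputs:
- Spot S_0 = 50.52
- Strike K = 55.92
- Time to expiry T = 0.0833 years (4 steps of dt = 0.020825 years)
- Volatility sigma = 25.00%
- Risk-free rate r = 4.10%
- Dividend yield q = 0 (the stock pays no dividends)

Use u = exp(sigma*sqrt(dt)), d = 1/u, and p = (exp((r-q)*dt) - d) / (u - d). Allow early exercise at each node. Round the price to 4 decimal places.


dt = T/N = 0.020825
u = exp(sigma*sqrt(dt)) = 1.036736; d = 1/u = 0.964566
p = (exp((r-q)*dt) - d) / (u - d) = 0.502817
Discount per step: exp(-r*dt) = 0.999147
Stock lattice S(k, i) with i counting down-moves:
  k=0: S(0,0) = 50.5200
  k=1: S(1,0) = 52.3759; S(1,1) = 48.7299
  k=2: S(2,0) = 54.3000; S(2,1) = 50.5200; S(2,2) = 47.0032
  k=3: S(3,0) = 56.2947; S(3,1) = 52.3759; S(3,2) = 48.7299; S(3,3) = 45.3376
  k=4: S(4,0) = 58.3628; S(4,1) = 54.3000; S(4,2) = 50.5200; S(4,3) = 47.0032; S(4,4) = 43.7311
Terminal payoffs V(N, i) = max(S_T - K, 0):
  V(4,0) = 2.442759; V(4,1) = 0.000000; V(4,2) = 0.000000; V(4,3) = 0.000000; V(4,4) = 0.000000
Backward induction: V(k, i) = exp(-r*dt) * [p * V(k+1, i) + (1-p) * V(k+1, i+1)]; then take max(V_cont, immediate exercise) for American.
  V(3,0) = exp(-r*dt) * [p*2.442759 + (1-p)*0.000000] = 1.227214; exercise = 0.374724; V(3,0) = max -> 1.227214
  V(3,1) = exp(-r*dt) * [p*0.000000 + (1-p)*0.000000] = 0.000000; exercise = 0.000000; V(3,1) = max -> 0.000000
  V(3,2) = exp(-r*dt) * [p*0.000000 + (1-p)*0.000000] = 0.000000; exercise = 0.000000; V(3,2) = max -> 0.000000
  V(3,3) = exp(-r*dt) * [p*0.000000 + (1-p)*0.000000] = 0.000000; exercise = 0.000000; V(3,3) = max -> 0.000000
  V(2,0) = exp(-r*dt) * [p*1.227214 + (1-p)*0.000000] = 0.616538; exercise = 0.000000; V(2,0) = max -> 0.616538
  V(2,1) = exp(-r*dt) * [p*0.000000 + (1-p)*0.000000] = 0.000000; exercise = 0.000000; V(2,1) = max -> 0.000000
  V(2,2) = exp(-r*dt) * [p*0.000000 + (1-p)*0.000000] = 0.000000; exercise = 0.000000; V(2,2) = max -> 0.000000
  V(1,0) = exp(-r*dt) * [p*0.616538 + (1-p)*0.000000] = 0.309741; exercise = 0.000000; V(1,0) = max -> 0.309741
  V(1,1) = exp(-r*dt) * [p*0.000000 + (1-p)*0.000000] = 0.000000; exercise = 0.000000; V(1,1) = max -> 0.000000
  V(0,0) = exp(-r*dt) * [p*0.309741 + (1-p)*0.000000] = 0.155610; exercise = 0.000000; V(0,0) = max -> 0.155610

Answer: Price = V(0,0) = 0.1556


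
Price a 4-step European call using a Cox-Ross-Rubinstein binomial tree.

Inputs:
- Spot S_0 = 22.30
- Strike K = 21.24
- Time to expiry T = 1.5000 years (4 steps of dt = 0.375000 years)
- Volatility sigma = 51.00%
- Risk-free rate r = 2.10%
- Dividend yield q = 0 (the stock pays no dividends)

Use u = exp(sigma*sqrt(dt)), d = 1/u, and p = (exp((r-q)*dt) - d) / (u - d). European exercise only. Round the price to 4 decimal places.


Answer: Price = V(0,0) = 6.0124

Derivation:
dt = T/N = 0.375000
u = exp(sigma*sqrt(dt)) = 1.366578; d = 1/u = 0.731755
p = (exp((r-q)*dt) - d) / (u - d) = 0.435005
Discount per step: exp(-r*dt) = 0.992156
Stock lattice S(k, i) with i counting down-moves:
  k=0: S(0,0) = 22.3000
  k=1: S(1,0) = 30.4747; S(1,1) = 16.3181
  k=2: S(2,0) = 41.6461; S(2,1) = 22.3000; S(2,2) = 11.9409
  k=3: S(3,0) = 56.9126; S(3,1) = 30.4747; S(3,2) = 16.3181; S(3,3) = 8.7378
  k=4: S(4,0) = 77.7755; S(4,1) = 41.6461; S(4,2) = 22.3000; S(4,3) = 11.9409; S(4,4) = 6.3939
Terminal payoffs V(N, i) = max(S_T - K, 0):
  V(4,0) = 56.535498; V(4,1) = 20.406052; V(4,2) = 1.060000; V(4,3) = 0.000000; V(4,4) = 0.000000
Backward induction: V(k, i) = exp(-r*dt) * [p * V(k+1, i) + (1-p) * V(k+1, i+1)].
  V(3,0) = exp(-r*dt) * [p*56.535498 + (1-p)*20.406052] = 35.839194
  V(3,1) = exp(-r*dt) * [p*20.406052 + (1-p)*1.060000] = 9.401302
  V(3,2) = exp(-r*dt) * [p*1.060000 + (1-p)*0.000000] = 0.457488
  V(3,3) = exp(-r*dt) * [p*0.000000 + (1-p)*0.000000] = 0.000000
  V(2,0) = exp(-r*dt) * [p*35.839194 + (1-p)*9.401302] = 20.737961
  V(2,1) = exp(-r*dt) * [p*9.401302 + (1-p)*0.457488] = 4.313985
  V(2,2) = exp(-r*dt) * [p*0.457488 + (1-p)*0.000000] = 0.197449
  V(1,0) = exp(-r*dt) * [p*20.737961 + (1-p)*4.313985] = 11.368616
  V(1,1) = exp(-r*dt) * [p*4.313985 + (1-p)*0.197449] = 1.972567
  V(0,0) = exp(-r*dt) * [p*11.368616 + (1-p)*1.972567] = 6.012361


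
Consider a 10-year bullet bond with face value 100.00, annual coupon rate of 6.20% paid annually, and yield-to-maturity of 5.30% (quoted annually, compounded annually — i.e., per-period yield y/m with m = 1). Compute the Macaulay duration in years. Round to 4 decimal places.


Coupon per period c = face * coupon_rate / m = 6.200000
Periods per year m = 1; per-period yield y/m = 0.053000
Number of cashflows N = 10
Cashflows (t years, CF_t, discount factor 1/(1+y/m)^(m*t), PV):
  t = 1.0000: CF_t = 6.200000, DF = 0.949668, PV = 5.887939
  t = 2.0000: CF_t = 6.200000, DF = 0.901869, PV = 5.591585
  t = 3.0000: CF_t = 6.200000, DF = 0.856475, PV = 5.310147
  t = 4.0000: CF_t = 6.200000, DF = 0.813367, PV = 5.042875
  t = 5.0000: CF_t = 6.200000, DF = 0.772428, PV = 4.789055
  t = 6.0000: CF_t = 6.200000, DF = 0.733550, PV = 4.548011
  t = 7.0000: CF_t = 6.200000, DF = 0.696629, PV = 4.319098
  t = 8.0000: CF_t = 6.200000, DF = 0.661566, PV = 4.101708
  t = 9.0000: CF_t = 6.200000, DF = 0.628268, PV = 3.895259
  t = 10.0000: CF_t = 106.200000, DF = 0.596645, PV = 63.363740
Price P = sum_t PV_t = 106.849418
Macaulay numerator sum_t t * PV_t:
  t * PV_t at t = 1.0000: 5.887939
  t * PV_t at t = 2.0000: 11.183170
  t * PV_t at t = 3.0000: 15.930442
  t * PV_t at t = 4.0000: 20.171500
  t * PV_t at t = 5.0000: 23.945275
  t * PV_t at t = 6.0000: 27.288063
  t * PV_t at t = 7.0000: 30.233688
  t * PV_t at t = 8.0000: 32.813663
  t * PV_t at t = 9.0000: 35.057332
  t * PV_t at t = 10.0000: 633.637402
Macaulay duration D = (sum_t t * PV_t) / P = 836.148476 / 106.849418 = 7.825485

Answer: Macaulay duration = 7.8255 years


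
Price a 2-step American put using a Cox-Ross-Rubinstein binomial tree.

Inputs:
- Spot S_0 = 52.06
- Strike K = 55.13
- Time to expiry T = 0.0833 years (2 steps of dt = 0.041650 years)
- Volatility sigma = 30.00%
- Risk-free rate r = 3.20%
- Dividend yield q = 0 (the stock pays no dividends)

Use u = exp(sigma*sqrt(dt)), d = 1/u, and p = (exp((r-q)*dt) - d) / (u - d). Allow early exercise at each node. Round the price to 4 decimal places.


Answer: Price = V(0,0) = 3.8694

Derivation:
dt = T/N = 0.041650
u = exp(sigma*sqrt(dt)) = 1.063138; d = 1/u = 0.940612
p = (exp((r-q)*dt) - d) / (u - d) = 0.495583
Discount per step: exp(-r*dt) = 0.998668
Stock lattice S(k, i) with i counting down-moves:
  k=0: S(0,0) = 52.0600
  k=1: S(1,0) = 55.3470; S(1,1) = 48.9682
  k=2: S(2,0) = 58.8415; S(2,1) = 52.0600; S(2,2) = 46.0601
Terminal payoffs V(N, i) = max(K - S_T, 0):
  V(2,0) = 0.000000; V(2,1) = 3.070000; V(2,2) = 9.069907
Backward induction: V(k, i) = exp(-r*dt) * [p * V(k+1, i) + (1-p) * V(k+1, i+1)]; then take max(V_cont, immediate exercise) for American.
  V(1,0) = exp(-r*dt) * [p*0.000000 + (1-p)*3.070000] = 1.546496; exercise = 0.000000; V(1,0) = max -> 1.546496
  V(1,1) = exp(-r*dt) * [p*3.070000 + (1-p)*9.069907] = 6.088333; exercise = 6.161761; V(1,1) = max -> 6.161761
  V(0,0) = exp(-r*dt) * [p*1.546496 + (1-p)*6.161761] = 3.869352; exercise = 3.070000; V(0,0) = max -> 3.869352


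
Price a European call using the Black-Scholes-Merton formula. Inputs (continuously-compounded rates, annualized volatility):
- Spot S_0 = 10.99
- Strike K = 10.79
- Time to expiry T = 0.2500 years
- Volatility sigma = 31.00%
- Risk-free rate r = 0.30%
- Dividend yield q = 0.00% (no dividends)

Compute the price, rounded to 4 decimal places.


Answer: Price = 0.7816

Derivation:
d1 = (ln(S/K) + (r - q + 0.5*sigma^2) * T) / (sigma * sqrt(T)) = 0.20082896
d2 = d1 - sigma * sqrt(T) = 0.04582896
exp(-rT) = 0.99925028; exp(-qT) = 1.00000000
C = S_0 * exp(-qT) * N(d1) - K * exp(-rT) * N(d2)
N(d1) = 0.57958384; N(d2) = 0.51827671
C = 10.9900 * 1.00000000 * 0.57958384 - 10.7900 * 0.99925028 * 0.51827671 = 0.7816


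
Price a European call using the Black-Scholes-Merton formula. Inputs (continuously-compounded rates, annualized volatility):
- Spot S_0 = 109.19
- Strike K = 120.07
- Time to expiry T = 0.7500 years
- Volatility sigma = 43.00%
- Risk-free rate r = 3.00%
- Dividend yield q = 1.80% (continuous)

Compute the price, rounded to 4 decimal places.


d1 = (ln(S/K) + (r - q + 0.5*sigma^2) * T) / (sigma * sqrt(T)) = -0.04470550
d2 = d1 - sigma * sqrt(T) = -0.41709642
exp(-rT) = 0.97775124; exp(-qT) = 0.98659072
C = S_0 * exp(-qT) * N(d1) - K * exp(-rT) * N(d2)
N(d1) = 0.48217103; N(d2) = 0.33830394
C = 109.1900 * 0.98659072 * 0.48217103 - 120.0700 * 0.97775124 * 0.33830394 = 12.2259

Answer: Price = 12.2259


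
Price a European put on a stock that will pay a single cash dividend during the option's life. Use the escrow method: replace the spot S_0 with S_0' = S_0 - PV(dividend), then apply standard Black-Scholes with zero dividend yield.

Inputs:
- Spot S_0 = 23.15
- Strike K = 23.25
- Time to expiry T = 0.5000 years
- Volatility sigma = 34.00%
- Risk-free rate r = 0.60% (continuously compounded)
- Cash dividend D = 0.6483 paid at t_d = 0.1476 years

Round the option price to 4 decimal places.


Answer: Price = 2.5411

Derivation:
PV(D) = D * exp(-r * t_d) = 0.6483 * 0.99911479 = 0.64772612
S_0' = S_0 - PV(D) = 23.1500 - 0.64772612 = 22.50227388
d1 = (ln(S_0'/K) + (r + sigma^2/2)*T) / (sigma*sqrt(T)) = -0.00328084
d2 = d1 - sigma*sqrt(T) = -0.24369714
exp(-rT) = 0.99700450
N(-d1) = 0.50130886; N(-d2) = 0.59626731
P = K * exp(-rT) * N(-d2) - S_0' * N(-d1) = 23.2500 * 0.99700450 * 0.59626731 - 22.50227388 * 0.50130886 = 2.5411


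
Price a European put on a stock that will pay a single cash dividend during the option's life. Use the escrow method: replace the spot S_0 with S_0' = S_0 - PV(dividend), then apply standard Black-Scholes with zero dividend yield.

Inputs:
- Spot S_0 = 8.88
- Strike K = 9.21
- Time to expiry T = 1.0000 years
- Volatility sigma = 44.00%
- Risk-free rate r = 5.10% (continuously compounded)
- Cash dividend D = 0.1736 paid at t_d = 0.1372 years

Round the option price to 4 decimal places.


PV(D) = D * exp(-r * t_d) = 0.1736 * 0.99302722 = 0.17238953
S_0' = S_0 - PV(D) = 8.8800 - 0.17238953 = 8.70761047
d1 = (ln(S_0'/K) + (r + sigma^2/2)*T) / (sigma*sqrt(T)) = 0.20842627
d2 = d1 - sigma*sqrt(T) = -0.23157373
exp(-rT) = 0.95027867
N(-d1) = 0.41744807; N(-d2) = 0.59156544
P = K * exp(-rT) * N(-d2) - S_0' * N(-d1) = 9.2100 * 0.95027867 * 0.59156544 - 8.70761047 * 0.41744807 = 1.5424

Answer: Price = 1.5424


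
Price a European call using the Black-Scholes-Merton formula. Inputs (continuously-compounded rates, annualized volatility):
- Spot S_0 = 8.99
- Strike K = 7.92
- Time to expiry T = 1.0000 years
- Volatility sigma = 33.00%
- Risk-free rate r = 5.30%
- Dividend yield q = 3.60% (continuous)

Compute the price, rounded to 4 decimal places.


Answer: Price = 1.7388

Derivation:
d1 = (ln(S/K) + (r - q + 0.5*sigma^2) * T) / (sigma * sqrt(T)) = 0.60052013
d2 = d1 - sigma * sqrt(T) = 0.27052013
exp(-rT) = 0.94838001; exp(-qT) = 0.96464029
C = S_0 * exp(-qT) * N(d1) - K * exp(-rT) * N(d2)
N(d1) = 0.72592018; N(d2) = 0.60661993
C = 8.9900 * 0.96464029 * 0.72592018 - 7.9200 * 0.94838001 * 0.60661993 = 1.7388


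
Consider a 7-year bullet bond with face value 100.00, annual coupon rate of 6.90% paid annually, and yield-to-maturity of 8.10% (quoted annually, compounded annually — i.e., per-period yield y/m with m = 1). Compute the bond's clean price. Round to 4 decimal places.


Answer: Price = 93.7737

Derivation:
Coupon per period c = face * coupon_rate / m = 6.900000
Periods per year m = 1; per-period yield y/m = 0.081000
Number of cashflows N = 7
Cashflows (t years, CF_t, discount factor 1/(1+y/m)^(m*t), PV):
  t = 1.0000: CF_t = 6.900000, DF = 0.925069, PV = 6.382979
  t = 2.0000: CF_t = 6.900000, DF = 0.855753, PV = 5.904698
  t = 3.0000: CF_t = 6.900000, DF = 0.791631, PV = 5.462255
  t = 4.0000: CF_t = 6.900000, DF = 0.732314, PV = 5.052965
  t = 5.0000: CF_t = 6.900000, DF = 0.677441, PV = 4.674343
  t = 6.0000: CF_t = 6.900000, DF = 0.626680, PV = 4.324092
  t = 7.0000: CF_t = 106.900000, DF = 0.579722, PV = 61.972333
Price P = sum_t PV_t = 93.773666


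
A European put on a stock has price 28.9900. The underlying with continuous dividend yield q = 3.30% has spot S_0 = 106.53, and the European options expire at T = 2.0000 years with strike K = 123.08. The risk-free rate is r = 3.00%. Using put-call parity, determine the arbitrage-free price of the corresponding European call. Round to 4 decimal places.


Answer: Call price = 12.8036

Derivation:
Put-call parity: C - P = S_0 * exp(-qT) - K * exp(-rT).
S_0 * exp(-qT) = 106.5300 * 0.93613086 = 99.72602097
K * exp(-rT) = 123.0800 * 0.94176453 = 115.91237879
C = P + S*exp(-qT) - K*exp(-rT)
C = 28.9900 + 99.72602097 - 115.91237879 = 12.8036


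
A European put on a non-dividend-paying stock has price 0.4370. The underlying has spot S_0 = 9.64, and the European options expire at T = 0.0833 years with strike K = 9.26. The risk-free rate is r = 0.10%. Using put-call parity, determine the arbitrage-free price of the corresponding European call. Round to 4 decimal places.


Put-call parity: C - P = S_0 * exp(-qT) - K * exp(-rT).
S_0 * exp(-qT) = 9.6400 * 1.00000000 = 9.64000000
K * exp(-rT) = 9.2600 * 0.99991670 = 9.25922867
C = P + S*exp(-qT) - K*exp(-rT)
C = 0.4370 + 9.64000000 - 9.25922867 = 0.8178

Answer: Call price = 0.8178


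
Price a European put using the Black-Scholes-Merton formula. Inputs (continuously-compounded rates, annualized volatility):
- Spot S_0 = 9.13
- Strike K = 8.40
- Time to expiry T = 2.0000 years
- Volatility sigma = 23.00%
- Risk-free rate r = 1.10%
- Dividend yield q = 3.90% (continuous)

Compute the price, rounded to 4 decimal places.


d1 = (ln(S/K) + (r - q + 0.5*sigma^2) * T) / (sigma * sqrt(T)) = 0.24666955
d2 = d1 - sigma * sqrt(T) = -0.07859956
exp(-rT) = 0.97824024; exp(-qT) = 0.92496443
P = K * exp(-rT) * N(-d2) - S_0 * exp(-qT) * N(-d1)
N(-d1) = 0.40258199; N(-d2) = 0.53132443
P = 8.4000 * 0.97824024 * 0.53132443 - 9.1300 * 0.92496443 * 0.40258199 = 0.9662

Answer: Price = 0.9662


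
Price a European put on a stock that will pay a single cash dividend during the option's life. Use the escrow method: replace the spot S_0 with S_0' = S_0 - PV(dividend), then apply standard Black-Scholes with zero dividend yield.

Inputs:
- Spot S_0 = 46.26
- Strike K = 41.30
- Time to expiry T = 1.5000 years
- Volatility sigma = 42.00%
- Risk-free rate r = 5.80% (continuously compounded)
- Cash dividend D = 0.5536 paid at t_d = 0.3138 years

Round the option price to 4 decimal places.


PV(D) = D * exp(-r * t_d) = 0.5536 * 0.98196423 = 0.54361540
S_0' = S_0 - PV(D) = 46.2600 - 0.54361540 = 45.71638460
d1 = (ln(S_0'/K) + (r + sigma^2/2)*T) / (sigma*sqrt(T)) = 0.62383111
d2 = d1 - sigma*sqrt(T) = 0.10943826
exp(-rT) = 0.91667710
N(-d1) = 0.26636925; N(-d2) = 0.45642744
P = K * exp(-rT) * N(-d2) - S_0' * N(-d1) = 41.3000 * 0.91667710 * 0.45642744 - 45.71638460 * 0.26636925 = 5.1023

Answer: Price = 5.1023


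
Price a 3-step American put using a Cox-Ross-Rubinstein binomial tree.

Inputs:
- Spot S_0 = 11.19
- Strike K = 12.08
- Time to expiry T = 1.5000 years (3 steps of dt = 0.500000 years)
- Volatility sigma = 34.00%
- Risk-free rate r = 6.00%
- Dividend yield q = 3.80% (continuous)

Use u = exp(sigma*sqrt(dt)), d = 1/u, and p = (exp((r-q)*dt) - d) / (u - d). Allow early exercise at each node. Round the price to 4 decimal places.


Answer: Price = V(0,0) = 2.2028

Derivation:
dt = T/N = 0.500000
u = exp(sigma*sqrt(dt)) = 1.271778; d = 1/u = 0.786300
p = (exp((r-q)*dt) - d) / (u - d) = 0.462967
Discount per step: exp(-r*dt) = 0.970446
Stock lattice S(k, i) with i counting down-moves:
  k=0: S(0,0) = 11.1900
  k=1: S(1,0) = 14.2312; S(1,1) = 8.7987
  k=2: S(2,0) = 18.0989; S(2,1) = 11.1900; S(2,2) = 6.9184
  k=3: S(3,0) = 23.0178; S(3,1) = 14.2312; S(3,2) = 8.7987; S(3,3) = 5.4400
Terminal payoffs V(N, i) = max(K - S_T, 0):
  V(3,0) = 0.000000; V(3,1) = 0.000000; V(3,2) = 3.281298; V(3,3) = 6.640041
Backward induction: V(k, i) = exp(-r*dt) * [p * V(k+1, i) + (1-p) * V(k+1, i+1)]; then take max(V_cont, immediate exercise) for American.
  V(2,0) = exp(-r*dt) * [p*0.000000 + (1-p)*0.000000] = 0.000000; exercise = 0.000000; V(2,0) = max -> 0.000000
  V(2,1) = exp(-r*dt) * [p*0.000000 + (1-p)*3.281298] = 1.710086; exercise = 0.890000; V(2,1) = max -> 1.710086
  V(2,2) = exp(-r*dt) * [p*3.281298 + (1-p)*6.640041] = 4.934768; exercise = 5.161577; V(2,2) = max -> 5.161577
  V(1,0) = exp(-r*dt) * [p*0.000000 + (1-p)*1.710086] = 0.891231; exercise = 0.000000; V(1,0) = max -> 0.891231
  V(1,1) = exp(-r*dt) * [p*1.710086 + (1-p)*5.161577] = 3.458329; exercise = 3.281298; V(1,1) = max -> 3.458329
  V(0,0) = exp(-r*dt) * [p*0.891231 + (1-p)*3.458329] = 2.202763; exercise = 0.890000; V(0,0) = max -> 2.202763


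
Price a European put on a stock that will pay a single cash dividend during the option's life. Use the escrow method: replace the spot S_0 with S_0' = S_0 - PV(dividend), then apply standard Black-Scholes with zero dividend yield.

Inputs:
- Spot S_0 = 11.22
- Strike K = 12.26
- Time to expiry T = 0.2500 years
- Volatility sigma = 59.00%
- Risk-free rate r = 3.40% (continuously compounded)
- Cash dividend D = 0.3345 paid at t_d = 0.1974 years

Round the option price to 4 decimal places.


Answer: Price = 2.0778

Derivation:
PV(D) = D * exp(-r * t_d) = 0.3345 * 0.99331087 = 0.33226249
S_0' = S_0 - PV(D) = 11.2200 - 0.33226249 = 10.88773751
d1 = (ln(S_0'/K) + (r + sigma^2/2)*T) / (sigma*sqrt(T)) = -0.22607550
d2 = d1 - sigma*sqrt(T) = -0.52107550
exp(-rT) = 0.99153602
N(-d1) = 0.58942865; N(-d2) = 0.69884291
P = K * exp(-rT) * N(-d2) - S_0' * N(-d1) = 12.2600 * 0.99153602 * 0.69884291 - 10.88773751 * 0.58942865 = 2.0778


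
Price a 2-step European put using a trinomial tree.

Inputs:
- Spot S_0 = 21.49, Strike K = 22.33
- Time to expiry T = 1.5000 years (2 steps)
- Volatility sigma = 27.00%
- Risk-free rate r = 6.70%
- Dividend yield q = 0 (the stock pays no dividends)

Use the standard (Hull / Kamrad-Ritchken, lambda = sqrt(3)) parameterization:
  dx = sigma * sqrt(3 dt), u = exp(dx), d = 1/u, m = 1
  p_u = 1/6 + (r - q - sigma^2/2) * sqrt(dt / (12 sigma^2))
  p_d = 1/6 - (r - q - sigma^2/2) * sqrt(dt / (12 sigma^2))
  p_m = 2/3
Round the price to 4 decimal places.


Answer: Price = V(0,0) = 1.9341

Derivation:
dt = T/N = 0.750000; dx = sigma*sqrt(3*dt) = 0.405000
u = exp(dx) = 1.499303; d = 1/u = 0.666977
p_u = 0.194954, p_m = 0.666667, p_d = 0.138380
Discount per step: exp(-r*dt) = 0.950992
Stock lattice S(k, j) with j the centered position index:
  k=0: S(0,+0) = 21.4900
  k=1: S(1,-1) = 14.3333; S(1,+0) = 21.4900; S(1,+1) = 32.2200
  k=2: S(2,-2) = 9.5600; S(2,-1) = 14.3333; S(2,+0) = 21.4900; S(2,+1) = 32.2200; S(2,+2) = 48.3075
Terminal payoffs V(N, j) = max(K - S_T, 0):
  V(2,-2) = 12.770000; V(2,-1) = 7.996668; V(2,+0) = 0.840000; V(2,+1) = 0.000000; V(2,+2) = 0.000000
Backward induction: V(k, j) = exp(-r*dt) * [p_u * V(k+1, j+1) + p_m * V(k+1, j) + p_d * V(k+1, j-1)]
  V(1,-1) = exp(-r*dt) * [p_u*0.840000 + p_m*7.996668 + p_d*12.770000] = 6.906083
  V(1,+0) = exp(-r*dt) * [p_u*0.000000 + p_m*0.840000 + p_d*7.996668] = 1.584900
  V(1,+1) = exp(-r*dt) * [p_u*0.000000 + p_m*0.000000 + p_d*0.840000] = 0.110542
  V(0,+0) = exp(-r*dt) * [p_u*0.110542 + p_m*1.584900 + p_d*6.906083] = 1.934138


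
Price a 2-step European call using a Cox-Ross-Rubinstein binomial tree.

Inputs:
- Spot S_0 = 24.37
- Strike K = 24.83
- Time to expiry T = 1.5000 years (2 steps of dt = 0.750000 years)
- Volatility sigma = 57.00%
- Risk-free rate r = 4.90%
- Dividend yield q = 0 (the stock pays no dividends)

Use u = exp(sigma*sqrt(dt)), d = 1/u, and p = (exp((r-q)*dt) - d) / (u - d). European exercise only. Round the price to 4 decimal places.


Answer: Price = V(0,0) = 6.5074

Derivation:
dt = T/N = 0.750000
u = exp(sigma*sqrt(dt)) = 1.638260; d = 1/u = 0.610404
p = (exp((r-q)*dt) - d) / (u - d) = 0.415457
Discount per step: exp(-r*dt) = 0.963917
Stock lattice S(k, i) with i counting down-moves:
  k=0: S(0,0) = 24.3700
  k=1: S(1,0) = 39.9244; S(1,1) = 14.8755
  k=2: S(2,0) = 65.4065; S(2,1) = 24.3700; S(2,2) = 9.0801
Terminal payoffs V(N, i) = max(S_T - K, 0):
  V(2,0) = 40.576512; V(2,1) = 0.000000; V(2,2) = 0.000000
Backward induction: V(k, i) = exp(-r*dt) * [p * V(k+1, i) + (1-p) * V(k+1, i+1)].
  V(1,0) = exp(-r*dt) * [p*40.576512 + (1-p)*0.000000] = 16.249514
  V(1,1) = exp(-r*dt) * [p*0.000000 + (1-p)*0.000000] = 0.000000
  V(0,0) = exp(-r*dt) * [p*16.249514 + (1-p)*0.000000] = 6.507378


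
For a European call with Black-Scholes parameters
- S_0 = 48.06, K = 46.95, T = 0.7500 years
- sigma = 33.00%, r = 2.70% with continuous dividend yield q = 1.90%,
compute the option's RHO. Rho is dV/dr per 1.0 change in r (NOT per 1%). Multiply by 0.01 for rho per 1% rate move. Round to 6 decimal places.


d1 = 0.2456521285; d2 = -0.0401362547
phi(d1) = 0.3870849824; exp(-qT) = 0.9858510507; exp(-rT) = 0.9799536543
N(d2) = 0.4839922490
Rho = K*T*exp(-rT)*N(d2) = 46.9500 * 0.7500 * 0.9799536543 * 0.4839922490 = 16.700936

Answer: Rho = 16.700936


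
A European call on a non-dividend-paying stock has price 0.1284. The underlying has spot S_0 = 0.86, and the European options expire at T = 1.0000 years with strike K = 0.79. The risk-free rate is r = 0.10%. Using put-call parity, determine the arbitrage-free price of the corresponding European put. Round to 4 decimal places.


Put-call parity: C - P = S_0 * exp(-qT) - K * exp(-rT).
S_0 * exp(-qT) = 0.8600 * 1.00000000 = 0.86000000
K * exp(-rT) = 0.7900 * 0.99900050 = 0.78921039
P = C - S*exp(-qT) + K*exp(-rT)
P = 0.1284 - 0.86000000 + 0.78921039 = 0.0576

Answer: Put price = 0.0576


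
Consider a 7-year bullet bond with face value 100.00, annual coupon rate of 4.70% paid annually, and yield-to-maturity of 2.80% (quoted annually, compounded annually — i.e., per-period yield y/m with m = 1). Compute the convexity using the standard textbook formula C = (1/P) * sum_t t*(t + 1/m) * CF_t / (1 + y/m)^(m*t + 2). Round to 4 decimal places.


Answer: Convexity = 44.7622

Derivation:
Coupon per period c = face * coupon_rate / m = 4.700000
Periods per year m = 1; per-period yield y/m = 0.028000
Number of cashflows N = 7
Cashflows (t years, CF_t, discount factor 1/(1+y/m)^(m*t), PV):
  t = 1.0000: CF_t = 4.700000, DF = 0.972763, PV = 4.571984
  t = 2.0000: CF_t = 4.700000, DF = 0.946267, PV = 4.447456
  t = 3.0000: CF_t = 4.700000, DF = 0.920493, PV = 4.326319
  t = 4.0000: CF_t = 4.700000, DF = 0.895422, PV = 4.208481
  t = 5.0000: CF_t = 4.700000, DF = 0.871033, PV = 4.093853
  t = 6.0000: CF_t = 4.700000, DF = 0.847308, PV = 3.982348
  t = 7.0000: CF_t = 104.700000, DF = 0.824230, PV = 86.296837
Price P = sum_t PV_t = 111.927278
Convexity numerator sum_t t*(t + 1/m) * CF_t / (1+y/m)^(m*t + 2):
  t = 1.0000: term = 8.652638
  t = 2.0000: term = 25.250888
  t = 3.0000: term = 49.126241
  t = 4.0000: term = 79.646953
  t = 5.0000: term = 116.216371
  t = 6.0000: term = 158.271322
  t = 7.0000: term = 4572.952357
Convexity = (1/P) * sum = 5010.116769 / 111.927278 = 44.762250


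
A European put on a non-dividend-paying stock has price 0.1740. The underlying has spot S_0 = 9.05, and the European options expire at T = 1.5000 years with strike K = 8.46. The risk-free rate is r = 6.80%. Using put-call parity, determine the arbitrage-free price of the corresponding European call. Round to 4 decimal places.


Answer: Call price = 1.5844

Derivation:
Put-call parity: C - P = S_0 * exp(-qT) - K * exp(-rT).
S_0 * exp(-qT) = 9.0500 * 1.00000000 = 9.05000000
K * exp(-rT) = 8.4600 * 0.90302955 = 7.63963001
C = P + S*exp(-qT) - K*exp(-rT)
C = 0.1740 + 9.05000000 - 7.63963001 = 1.5844


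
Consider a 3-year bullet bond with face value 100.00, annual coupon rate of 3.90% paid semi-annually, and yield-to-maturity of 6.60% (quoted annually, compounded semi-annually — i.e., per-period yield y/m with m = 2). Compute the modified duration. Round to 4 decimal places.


Coupon per period c = face * coupon_rate / m = 1.950000
Periods per year m = 2; per-period yield y/m = 0.033000
Number of cashflows N = 6
Cashflows (t years, CF_t, discount factor 1/(1+y/m)^(m*t), PV):
  t = 0.5000: CF_t = 1.950000, DF = 0.968054, PV = 1.887706
  t = 1.0000: CF_t = 1.950000, DF = 0.937129, PV = 1.827401
  t = 1.5000: CF_t = 1.950000, DF = 0.907192, PV = 1.769024
  t = 2.0000: CF_t = 1.950000, DF = 0.878211, PV = 1.712511
  t = 2.5000: CF_t = 1.950000, DF = 0.850156, PV = 1.657803
  t = 3.0000: CF_t = 101.950000, DF = 0.822997, PV = 83.904509
Price P = sum_t PV_t = 92.758954
First compute Macaulay numerator sum_t t * PV_t:
  t * PV_t at t = 0.5000: 0.943853
  t * PV_t at t = 1.0000: 1.827401
  t * PV_t at t = 1.5000: 2.653536
  t * PV_t at t = 2.0000: 3.425022
  t * PV_t at t = 2.5000: 4.144508
  t * PV_t at t = 3.0000: 251.713527
Macaulay duration D = 264.707847 / 92.758954 = 2.853717
Modified duration = D / (1 + y/m) = 2.853717 / (1 + 0.033000) = 2.762553

Answer: Modified duration = 2.7626


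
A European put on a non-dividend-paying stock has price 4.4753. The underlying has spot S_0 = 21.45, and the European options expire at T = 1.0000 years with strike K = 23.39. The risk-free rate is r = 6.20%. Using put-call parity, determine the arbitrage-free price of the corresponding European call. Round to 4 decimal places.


Answer: Call price = 3.9414

Derivation:
Put-call parity: C - P = S_0 * exp(-qT) - K * exp(-rT).
S_0 * exp(-qT) = 21.4500 * 1.00000000 = 21.45000000
K * exp(-rT) = 23.3900 * 0.93988289 = 21.98386072
C = P + S*exp(-qT) - K*exp(-rT)
C = 4.4753 + 21.45000000 - 21.98386072 = 3.9414
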